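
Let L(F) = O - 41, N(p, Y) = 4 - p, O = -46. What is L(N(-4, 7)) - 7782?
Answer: -7869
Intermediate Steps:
L(F) = -87 (L(F) = -46 - 41 = -87)
L(N(-4, 7)) - 7782 = -87 - 7782 = -7869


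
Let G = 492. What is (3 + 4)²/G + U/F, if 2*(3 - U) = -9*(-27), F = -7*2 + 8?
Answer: 4883/246 ≈ 19.850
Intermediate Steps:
F = -6 (F = -14 + 8 = -6)
U = -237/2 (U = 3 - (-9)*(-27)/2 = 3 - ½*243 = 3 - 243/2 = -237/2 ≈ -118.50)
(3 + 4)²/G + U/F = (3 + 4)²/492 - 237/2/(-6) = 7²*(1/492) - 237/2*(-⅙) = 49*(1/492) + 79/4 = 49/492 + 79/4 = 4883/246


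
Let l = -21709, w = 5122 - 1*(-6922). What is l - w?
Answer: -33753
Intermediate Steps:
w = 12044 (w = 5122 + 6922 = 12044)
l - w = -21709 - 1*12044 = -21709 - 12044 = -33753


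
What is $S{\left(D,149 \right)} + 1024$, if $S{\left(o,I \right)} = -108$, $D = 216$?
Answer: $916$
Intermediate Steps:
$S{\left(D,149 \right)} + 1024 = -108 + 1024 = 916$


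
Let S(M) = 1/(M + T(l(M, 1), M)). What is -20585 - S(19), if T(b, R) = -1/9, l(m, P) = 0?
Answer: -3499459/170 ≈ -20585.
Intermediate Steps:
T(b, R) = -⅑ (T(b, R) = -1*⅑ = -⅑)
S(M) = 1/(-⅑ + M) (S(M) = 1/(M - ⅑) = 1/(-⅑ + M))
-20585 - S(19) = -20585 - 9/(-1 + 9*19) = -20585 - 9/(-1 + 171) = -20585 - 9/170 = -3499459/170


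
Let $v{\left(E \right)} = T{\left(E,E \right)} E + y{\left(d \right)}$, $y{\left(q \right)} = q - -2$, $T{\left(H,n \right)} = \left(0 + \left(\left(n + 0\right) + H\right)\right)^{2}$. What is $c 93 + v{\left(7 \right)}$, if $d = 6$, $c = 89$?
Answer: $9657$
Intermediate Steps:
$T{\left(H,n \right)} = \left(H + n\right)^{2}$ ($T{\left(H,n \right)} = \left(0 + \left(n + H\right)\right)^{2} = \left(0 + \left(H + n\right)\right)^{2} = \left(H + n\right)^{2}$)
$y{\left(q \right)} = 2 + q$ ($y{\left(q \right)} = q + 2 = 2 + q$)
$v{\left(E \right)} = 8 + 4 E^{3}$ ($v{\left(E \right)} = \left(E + E\right)^{2} E + \left(2 + 6\right) = \left(2 E\right)^{2} E + 8 = 4 E^{2} E + 8 = 4 E^{3} + 8 = 8 + 4 E^{3}$)
$c 93 + v{\left(7 \right)} = 89 \cdot 93 + \left(8 + 4 \cdot 7^{3}\right) = 8277 + \left(8 + 4 \cdot 343\right) = 8277 + \left(8 + 1372\right) = 8277 + 1380 = 9657$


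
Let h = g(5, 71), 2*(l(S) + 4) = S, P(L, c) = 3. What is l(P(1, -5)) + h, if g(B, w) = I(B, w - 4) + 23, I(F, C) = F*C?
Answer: 711/2 ≈ 355.50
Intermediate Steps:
l(S) = -4 + S/2
I(F, C) = C*F
g(B, w) = 23 + B*(-4 + w) (g(B, w) = (w - 4)*B + 23 = (-4 + w)*B + 23 = B*(-4 + w) + 23 = 23 + B*(-4 + w))
h = 358 (h = 23 + 5*(-4 + 71) = 23 + 5*67 = 23 + 335 = 358)
l(P(1, -5)) + h = (-4 + (1/2)*3) + 358 = (-4 + 3/2) + 358 = -5/2 + 358 = 711/2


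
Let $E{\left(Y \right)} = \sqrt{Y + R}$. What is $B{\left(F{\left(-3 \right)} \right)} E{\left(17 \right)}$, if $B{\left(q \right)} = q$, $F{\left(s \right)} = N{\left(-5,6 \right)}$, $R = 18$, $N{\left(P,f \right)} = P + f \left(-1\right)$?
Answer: $- 11 \sqrt{35} \approx -65.077$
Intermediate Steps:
$N{\left(P,f \right)} = P - f$
$E{\left(Y \right)} = \sqrt{18 + Y}$ ($E{\left(Y \right)} = \sqrt{Y + 18} = \sqrt{18 + Y}$)
$F{\left(s \right)} = -11$ ($F{\left(s \right)} = -5 - 6 = -11$)
$B{\left(F{\left(-3 \right)} \right)} E{\left(17 \right)} = - 11 \sqrt{18 + 17} = - 11 \sqrt{35}$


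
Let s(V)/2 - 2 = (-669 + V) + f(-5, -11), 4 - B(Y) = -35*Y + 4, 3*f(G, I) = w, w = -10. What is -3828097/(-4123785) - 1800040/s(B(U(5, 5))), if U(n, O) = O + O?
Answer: 484267205579/172302495 ≈ 2810.6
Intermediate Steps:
f(G, I) = -10/3 (f(G, I) = (1/3)*(-10) = -10/3)
U(n, O) = 2*O
B(Y) = 35*Y (B(Y) = 4 - (-35*Y + 4) = 4 - (4 - 35*Y) = 4 + (-4 + 35*Y) = 35*Y)
s(V) = -4022/3 + 2*V (s(V) = 4 + 2*((-669 + V) - 10/3) = 4 + 2*(-2017/3 + V) = 4 + (-4034/3 + 2*V) = -4022/3 + 2*V)
-3828097/(-4123785) - 1800040/s(B(U(5, 5))) = -3828097/(-4123785) - 1800040/(-4022/3 + 2*(35*(2*5))) = -3828097*(-1/4123785) - 1800040/(-4022/3 + 2*(35*10)) = 166439/179295 - 1800040/(-4022/3 + 2*350) = 166439/179295 - 1800040/(-4022/3 + 700) = 166439/179295 - 1800040/(-1922/3) = 166439/179295 - 1800040*(-3/1922) = 166439/179295 + 2700060/961 = 484267205579/172302495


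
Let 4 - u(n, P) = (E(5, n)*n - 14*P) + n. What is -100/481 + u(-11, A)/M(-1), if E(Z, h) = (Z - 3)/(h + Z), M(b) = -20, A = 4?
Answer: -51581/14430 ≈ -3.5746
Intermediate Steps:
E(Z, h) = (-3 + Z)/(Z + h)
u(n, P) = 4 - n + 14*P - 2*n/(5 + n) (u(n, P) = 4 - ((((-3 + 5)/(5 + n))*n - 14*P) + n) = 4 - (((2/(5 + n))*n - 14*P) + n) = 4 - ((2*n/(5 + n) - 14*P) + n) = 4 - ((-14*P + 2*n/(5 + n)) + n) = 4 - (n - 14*P + 2*n/(5 + n)) = 4 + (-n + 14*P - 2*n/(5 + n)) = 4 - n + 14*P - 2*n/(5 + n))
-100/481 + u(-11, A)/M(-1) = -100/481 + ((-2*(-11) + (5 - 11)*(4 - 1*(-11) + 14*4))/(5 - 11))/(-20) = -100*1/481 + ((22 - 6*(4 + 11 + 56))/(-6))*(-1/20) = -100/481 - (22 - 6*71)/6*(-1/20) = -100/481 - (22 - 426)/6*(-1/20) = -100/481 - 1/6*(-404)*(-1/20) = -100/481 + (202/3)*(-1/20) = -100/481 - 101/30 = -51581/14430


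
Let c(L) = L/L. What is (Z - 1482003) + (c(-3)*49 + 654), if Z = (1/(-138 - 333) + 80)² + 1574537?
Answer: 22103496358/221841 ≈ 99637.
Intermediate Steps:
c(L) = 1
Z = 350716569658/221841 (Z = (1/(-471) + 80)² + 1574537 = (-1/471 + 80)² + 1574537 = (37679/471)² + 1574537 = 1419707041/221841 + 1574537 = 350716569658/221841 ≈ 1.5809e+6)
(Z - 1482003) + (c(-3)*49 + 654) = (350716569658/221841 - 1482003) + (1*49 + 654) = 21947542135/221841 + (49 + 654) = 21947542135/221841 + 703 = 22103496358/221841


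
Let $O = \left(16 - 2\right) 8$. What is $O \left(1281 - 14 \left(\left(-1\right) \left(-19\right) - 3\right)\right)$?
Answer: $118384$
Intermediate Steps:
$O = 112$ ($O = 14 \cdot 8 = 112$)
$O \left(1281 - 14 \left(\left(-1\right) \left(-19\right) - 3\right)\right) = 112 \left(1281 - 14 \left(\left(-1\right) \left(-19\right) - 3\right)\right) = 112 \left(1281 - 14 \left(19 - 3\right)\right) = 112 \left(1281 - 224\right) = 112 \cdot 1057 = 118384$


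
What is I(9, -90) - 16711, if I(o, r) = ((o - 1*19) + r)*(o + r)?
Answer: -8611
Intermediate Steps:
I(o, r) = (o + r)*(-19 + o + r) (I(o, r) = ((o - 19) + r)*(o + r) = ((-19 + o) + r)*(o + r) = (-19 + o + r)*(o + r) = (o + r)*(-19 + o + r))
I(9, -90) - 16711 = (9² + (-90)² - 19*9 - 19*(-90) + 2*9*(-90)) - 16711 = (81 + 8100 - 171 + 1710 - 1620) - 16711 = 8100 - 16711 = -8611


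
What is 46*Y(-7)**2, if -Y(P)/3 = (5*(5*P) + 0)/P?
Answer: 258750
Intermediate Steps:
Y(P) = -75 (Y(P) = -3*(5*(5*P) + 0)/P = -3*(25*P + 0)/P = -3*25*P/P = -3*25 = -75)
46*Y(-7)**2 = 46*(-75)**2 = 46*5625 = 258750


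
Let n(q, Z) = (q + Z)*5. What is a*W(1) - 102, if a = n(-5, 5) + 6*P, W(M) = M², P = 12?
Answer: -30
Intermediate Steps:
n(q, Z) = 5*Z + 5*q (n(q, Z) = (Z + q)*5 = 5*Z + 5*q)
a = 72 (a = (5*5 + 5*(-5)) + 6*12 = (25 - 25) + 72 = 0 + 72 = 72)
a*W(1) - 102 = 72*1² - 102 = 72*1 - 102 = 72 - 102 = -30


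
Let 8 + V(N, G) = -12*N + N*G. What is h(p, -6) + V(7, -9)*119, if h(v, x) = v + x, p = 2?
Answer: -18449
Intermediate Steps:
V(N, G) = -8 - 12*N + G*N (V(N, G) = -8 + (-12*N + N*G) = -8 + (-12*N + G*N) = -8 - 12*N + G*N)
h(p, -6) + V(7, -9)*119 = (2 - 6) + (-8 - 12*7 - 9*7)*119 = -4 + (-8 - 84 - 63)*119 = -4 - 155*119 = -4 - 18445 = -18449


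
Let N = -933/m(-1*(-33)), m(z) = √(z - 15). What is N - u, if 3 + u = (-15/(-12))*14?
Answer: -29/2 - 311*√2/2 ≈ -234.41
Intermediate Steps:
m(z) = √(-15 + z)
N = -311*√2/2 (N = -933/√(-15 - 1*(-33)) = -933/√(-15 + 33) = -933*√2/6 = -311*√2/2 ≈ -219.91)
u = 29/2 (u = -3 + (-15/(-12))*14 = -3 - 1/12*(-15)*14 = -3 + (5/4)*14 = -3 + 35/2 = 29/2 ≈ 14.500)
N - u = -311*√2/2 - 1*29/2 = -311*√2/2 - 29/2 = -29/2 - 311*√2/2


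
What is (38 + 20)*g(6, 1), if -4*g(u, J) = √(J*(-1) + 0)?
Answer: -29*I/2 ≈ -14.5*I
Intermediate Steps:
g(u, J) = -√(-J)/4 (g(u, J) = -√(J*(-1) + 0)/4 = -√(-J + 0)/4 = -√(-J)/4)
(38 + 20)*g(6, 1) = (38 + 20)*(-I/4) = 58*(-I/4) = -29*I/2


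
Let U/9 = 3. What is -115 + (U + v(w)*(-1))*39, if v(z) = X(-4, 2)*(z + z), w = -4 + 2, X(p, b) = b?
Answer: 1250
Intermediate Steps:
w = -2
U = 27 (U = 9*3 = 27)
v(z) = 4*z (v(z) = 2*(z + z) = 2*(2*z) = 4*z)
-115 + (U + v(w)*(-1))*39 = -115 + (27 + (4*(-2))*(-1))*39 = -115 + (27 - 8*(-1))*39 = -115 + (27 + 8)*39 = -115 + 35*39 = -115 + 1365 = 1250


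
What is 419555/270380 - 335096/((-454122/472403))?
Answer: 4280144070007715/12278550636 ≈ 3.4859e+5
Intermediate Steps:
419555/270380 - 335096/((-454122/472403)) = 419555*(1/270380) - 335096/((-454122*1/472403)) = 83911/54076 - 335096/(-454122/472403) = 83911/54076 - 335096*(-472403/454122) = 83911/54076 + 79150177844/227061 = 4280144070007715/12278550636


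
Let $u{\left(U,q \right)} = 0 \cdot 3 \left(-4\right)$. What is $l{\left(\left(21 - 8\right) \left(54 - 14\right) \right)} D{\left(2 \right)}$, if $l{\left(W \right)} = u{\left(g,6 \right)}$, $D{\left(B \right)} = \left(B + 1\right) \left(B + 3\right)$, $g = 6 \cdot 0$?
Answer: $0$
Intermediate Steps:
$g = 0$
$u{\left(U,q \right)} = 0$ ($u{\left(U,q \right)} = 0 \left(-4\right) = 0$)
$D{\left(B \right)} = \left(1 + B\right) \left(3 + B\right)$
$l{\left(W \right)} = 0$
$l{\left(\left(21 - 8\right) \left(54 - 14\right) \right)} D{\left(2 \right)} = 0 \left(3 + 2^{2} + 4 \cdot 2\right) = 0 \left(3 + 4 + 8\right) = 0 \cdot 15 = 0$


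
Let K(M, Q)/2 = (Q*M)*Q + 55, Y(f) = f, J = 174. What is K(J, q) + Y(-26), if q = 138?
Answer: 6627396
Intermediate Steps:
K(M, Q) = 110 + 2*M*Q² (K(M, Q) = 2*((Q*M)*Q + 55) = 2*((M*Q)*Q + 55) = 2*(M*Q² + 55) = 2*(55 + M*Q²) = 110 + 2*M*Q²)
K(J, q) + Y(-26) = (110 + 2*174*138²) - 26 = (110 + 2*174*19044) - 26 = (110 + 6627312) - 26 = 6627422 - 26 = 6627396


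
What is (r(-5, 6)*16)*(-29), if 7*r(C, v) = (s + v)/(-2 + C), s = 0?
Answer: 2784/49 ≈ 56.816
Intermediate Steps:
r(C, v) = v/(7*(-2 + C)) (r(C, v) = ((0 + v)/(-2 + C))/7 = (v/(-2 + C))/7 = v/(7*(-2 + C)))
(r(-5, 6)*16)*(-29) = (((1/7)*6/(-2 - 5))*16)*(-29) = (((1/7)*6/(-7))*16)*(-29) = (((1/7)*6*(-1/7))*16)*(-29) = -6/49*16*(-29) = -96/49*(-29) = 2784/49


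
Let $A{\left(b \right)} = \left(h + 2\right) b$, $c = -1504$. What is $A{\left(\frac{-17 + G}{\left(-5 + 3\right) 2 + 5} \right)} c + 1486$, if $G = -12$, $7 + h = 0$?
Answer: $-216594$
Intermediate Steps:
$h = -7$ ($h = -7 + 0 = -7$)
$A{\left(b \right)} = - 5 b$ ($A{\left(b \right)} = \left(-7 + 2\right) b = - 5 b$)
$A{\left(\frac{-17 + G}{\left(-5 + 3\right) 2 + 5} \right)} c + 1486 = - 5 \frac{-17 - 12}{\left(-5 + 3\right) 2 + 5} \left(-1504\right) + 1486 = - 5 \left(- \frac{29}{\left(-2\right) 2 + 5}\right) \left(-1504\right) + 1486 = - 5 \left(- \frac{29}{-4 + 5}\right) \left(-1504\right) + 1486 = - 5 \left(- \frac{29}{1}\right) \left(-1504\right) + 1486 = - 5 \left(\left(-29\right) 1\right) \left(-1504\right) + 1486 = \left(-5\right) \left(-29\right) \left(-1504\right) + 1486 = 145 \left(-1504\right) + 1486 = -218080 + 1486 = -216594$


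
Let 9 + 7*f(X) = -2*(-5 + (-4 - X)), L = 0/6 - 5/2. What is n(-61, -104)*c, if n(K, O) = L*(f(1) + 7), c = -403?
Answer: 60450/7 ≈ 8635.7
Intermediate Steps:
L = -5/2 (L = 0*(⅙) - 5*½ = 0 - 5/2 = -5/2 ≈ -2.5000)
f(X) = 9/7 + 2*X/7 (f(X) = -9/7 + (-2*(-5 + (-4 - X)))/7 = -9/7 + (-2*(-9 - X))/7 = -9/7 + (18 + 2*X)/7 = -9/7 + (18/7 + 2*X/7) = 9/7 + 2*X/7)
n(K, O) = -150/7 (n(K, O) = -5*((9/7 + (2/7)*1) + 7)/2 = -5*((9/7 + 2/7) + 7)/2 = -5*(11/7 + 7)/2 = -5/2*60/7 = -150/7)
n(-61, -104)*c = -150/7*(-403) = 60450/7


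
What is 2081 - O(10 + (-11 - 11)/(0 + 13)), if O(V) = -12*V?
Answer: 28349/13 ≈ 2180.7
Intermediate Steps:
2081 - O(10 + (-11 - 11)/(0 + 13)) = 2081 - (-12)*(10 + (-11 - 11)/(0 + 13)) = 2081 - (-12)*(10 - 22/13) = 2081 - (-12)*108/13 = 2081 - 1*(-1296/13) = 2081 + 1296/13 = 28349/13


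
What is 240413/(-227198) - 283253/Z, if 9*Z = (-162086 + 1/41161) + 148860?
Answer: 23709186034363201/123685542681230 ≈ 191.69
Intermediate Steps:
Z = -544395385/370449 (Z = ((-162086 + 1/41161) + 148860)/9 = (-6671621845/41161 + 148860)/9 = (⅑)*(-544395385/41161) = -544395385/370449 ≈ -1469.6)
240413/(-227198) - 283253/Z = 240413/(-227198) - 283253/(-544395385/370449) = 240413*(-1/227198) - 283253*(-370449/544395385) = -240413/227198 + 104930790597/544395385 = 23709186034363201/123685542681230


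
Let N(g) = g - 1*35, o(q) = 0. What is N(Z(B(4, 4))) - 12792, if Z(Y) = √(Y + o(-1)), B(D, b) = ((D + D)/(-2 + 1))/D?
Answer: -12827 + I*√2 ≈ -12827.0 + 1.4142*I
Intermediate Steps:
B(D, b) = -2 (B(D, b) = ((2*D)/(-1))/D = ((2*D)*(-1))/D = (-2*D)/D = -2)
Z(Y) = √Y (Z(Y) = √(Y + 0) = √Y)
N(g) = -35 + g (N(g) = g - 35 = -35 + g)
N(Z(B(4, 4))) - 12792 = (-35 + √(-2)) - 12792 = (-35 + I*√2) - 12792 = -12827 + I*√2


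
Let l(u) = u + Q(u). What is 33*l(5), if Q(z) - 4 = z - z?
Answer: 297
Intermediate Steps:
Q(z) = 4 (Q(z) = 4 + (z - z) = 4 + 0 = 4)
l(u) = 4 + u (l(u) = u + 4 = 4 + u)
33*l(5) = 33*(4 + 5) = 33*9 = 297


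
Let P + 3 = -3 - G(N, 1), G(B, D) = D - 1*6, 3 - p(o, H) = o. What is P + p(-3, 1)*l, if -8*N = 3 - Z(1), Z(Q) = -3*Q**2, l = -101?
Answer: -607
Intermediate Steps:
p(o, H) = 3 - o
N = -3/4 (N = -(3 - (-3)*1**2)/8 = -(3 - (-3))/8 = -(3 - 1*(-3))/8 = -(3 + 3)/8 = -1/8*6 = -3/4 ≈ -0.75000)
G(B, D) = -6 + D (G(B, D) = D - 6 = -6 + D)
P = -1 (P = -3 + (-3 - (-6 + 1)) = -3 + (-3 - 1*(-5)) = -3 + (-3 + 5) = -3 + 2 = -1)
P + p(-3, 1)*l = -1 + (3 - 1*(-3))*(-101) = -1 + (3 + 3)*(-101) = -1 + 6*(-101) = -1 - 606 = -607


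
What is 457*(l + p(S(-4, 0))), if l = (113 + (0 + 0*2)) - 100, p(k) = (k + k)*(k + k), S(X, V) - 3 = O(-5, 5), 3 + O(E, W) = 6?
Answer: 71749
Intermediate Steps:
O(E, W) = 3 (O(E, W) = -3 + 6 = 3)
S(X, V) = 6 (S(X, V) = 3 + 3 = 6)
p(k) = 4*k**2 (p(k) = (2*k)*(2*k) = 4*k**2)
l = 13 (l = (113 + (0 + 0)) - 100 = (113 + 0) - 100 = 113 - 100 = 13)
457*(l + p(S(-4, 0))) = 457*(13 + 4*6**2) = 457*(13 + 4*36) = 457*(13 + 144) = 457*157 = 71749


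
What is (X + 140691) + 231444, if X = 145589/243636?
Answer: 90665628449/243636 ≈ 3.7214e+5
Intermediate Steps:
X = 145589/243636 (X = 145589*(1/243636) = 145589/243636 ≈ 0.59757)
(X + 140691) + 231444 = (145589/243636 + 140691) + 231444 = 34277538065/243636 + 231444 = 90665628449/243636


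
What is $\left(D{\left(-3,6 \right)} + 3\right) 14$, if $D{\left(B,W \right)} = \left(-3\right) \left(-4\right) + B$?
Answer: $168$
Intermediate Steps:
$D{\left(B,W \right)} = 12 + B$
$\left(D{\left(-3,6 \right)} + 3\right) 14 = \left(\left(12 - 3\right) + 3\right) 14 = \left(9 + 3\right) 14 = 12 \cdot 14 = 168$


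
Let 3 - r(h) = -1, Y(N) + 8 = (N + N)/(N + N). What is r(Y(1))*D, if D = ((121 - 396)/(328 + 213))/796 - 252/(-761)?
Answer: 108310997/81928499 ≈ 1.3220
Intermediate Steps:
Y(N) = -7 (Y(N) = -8 + (N + N)/(N + N) = -8 + (2*N)/((2*N)) = -8 + (2*N)*(1/(2*N)) = -8 + 1 = -7)
r(h) = 4 (r(h) = 3 - 1*(-1) = 3 + 1 = 4)
D = 108310997/327713996 (D = -275/541*(1/796) - 252*(-1/761) = -275*1/541*(1/796) + 252/761 = -275/541*1/796 + 252/761 = -275/430636 + 252/761 = 108310997/327713996 ≈ 0.33050)
r(Y(1))*D = 4*(108310997/327713996) = 108310997/81928499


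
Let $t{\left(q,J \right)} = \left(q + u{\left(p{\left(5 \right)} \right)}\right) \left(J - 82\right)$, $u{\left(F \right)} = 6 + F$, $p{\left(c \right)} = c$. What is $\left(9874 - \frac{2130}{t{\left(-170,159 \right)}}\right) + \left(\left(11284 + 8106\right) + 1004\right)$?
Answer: $\frac{123524418}{4081} \approx 30268.0$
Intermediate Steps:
$t{\left(q,J \right)} = \left(-82 + J\right) \left(11 + q\right)$ ($t{\left(q,J \right)} = \left(q + \left(6 + 5\right)\right) \left(J - 82\right) = \left(q + 11\right) \left(-82 + J\right) = \left(11 + q\right) \left(-82 + J\right) = \left(-82 + J\right) \left(11 + q\right)$)
$\left(9874 - \frac{2130}{t{\left(-170,159 \right)}}\right) + \left(\left(11284 + 8106\right) + 1004\right) = \left(9874 - \frac{2130}{-902 - -13940 + 11 \cdot 159 + 159 \left(-170\right)}\right) + \left(\left(11284 + 8106\right) + 1004\right) = \left(9874 - \frac{2130}{-902 + 13940 + 1749 - 27030}\right) + \left(19390 + 1004\right) = \left(9874 - \frac{2130}{-12243}\right) + 20394 = \left(9874 - - \frac{710}{4081}\right) + 20394 = \left(9874 + \frac{710}{4081}\right) + 20394 = \frac{40296504}{4081} + 20394 = \frac{123524418}{4081}$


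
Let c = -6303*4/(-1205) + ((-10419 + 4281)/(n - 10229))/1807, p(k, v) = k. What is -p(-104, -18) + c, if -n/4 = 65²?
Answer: 2459800868362/19690544705 ≈ 124.92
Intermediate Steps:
n = -16900 (n = -4*65² = -4*4225 = -16900)
c = 411984219042/19690544705 (c = -6303*4/(-1205) + ((-10419 + 4281)/(-16900 - 10229))/1807 = -25212*(-1/1205) - 6138/(-27129)*(1/1807) = 25212/1205 - 6138*(-1/27129)*(1/1807) = 25212/1205 + (2046/9043)*(1/1807) = 25212/1205 + 2046/16340701 = 411984219042/19690544705 ≈ 20.923)
-p(-104, -18) + c = -1*(-104) + 411984219042/19690544705 = 104 + 411984219042/19690544705 = 2459800868362/19690544705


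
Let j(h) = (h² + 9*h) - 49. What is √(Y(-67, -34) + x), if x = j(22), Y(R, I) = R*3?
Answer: 12*√3 ≈ 20.785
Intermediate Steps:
j(h) = -49 + h² + 9*h
Y(R, I) = 3*R
x = 633 (x = -49 + 22² + 9*22 = -49 + 484 + 198 = 633)
√(Y(-67, -34) + x) = √(3*(-67) + 633) = √(-201 + 633) = √432 = 12*√3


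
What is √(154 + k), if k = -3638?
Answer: 2*I*√871 ≈ 59.025*I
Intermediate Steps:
√(154 + k) = √(154 - 3638) = √(-3484) = 2*I*√871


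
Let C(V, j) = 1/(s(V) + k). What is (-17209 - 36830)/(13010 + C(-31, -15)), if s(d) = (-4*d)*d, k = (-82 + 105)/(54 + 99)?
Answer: -31780822251/7651297937 ≈ -4.1536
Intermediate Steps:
k = 23/153 ≈ 0.15033
s(d) = -4*d**2
C(V, j) = 1/(23/153 - 4*V**2) (C(V, j) = 1/(-4*V**2 + 23/153) = 1/(23/153 - 4*V**2))
(-17209 - 36830)/(13010 + C(-31, -15)) = (-17209 - 36830)/(13010 - 153/(-23 + 612*(-31)**2)) = -54039/(13010 - 153/(-23 + 612*961)) = -54039/(13010 - 153/(-23 + 588132)) = -54039/(13010 - 153/588109) = -54039/7651297937/588109 = -54039*588109/7651297937 = -31780822251/7651297937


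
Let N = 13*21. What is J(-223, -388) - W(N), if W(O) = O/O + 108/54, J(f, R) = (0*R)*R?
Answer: -3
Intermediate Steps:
J(f, R) = 0 (J(f, R) = 0*R = 0)
N = 273
W(O) = 3 (W(O) = 1 + 108*(1/54) = 1 + 2 = 3)
J(-223, -388) - W(N) = 0 - 1*3 = 0 - 3 = -3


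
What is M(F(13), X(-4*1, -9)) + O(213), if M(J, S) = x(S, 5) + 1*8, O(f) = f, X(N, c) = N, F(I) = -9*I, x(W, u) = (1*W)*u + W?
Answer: 197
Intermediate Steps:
x(W, u) = W + W*u (x(W, u) = W*u + W = W + W*u)
M(J, S) = 8 + 6*S (M(J, S) = S*(1 + 5) + 1*8 = S*6 + 8 = 6*S + 8 = 8 + 6*S)
M(F(13), X(-4*1, -9)) + O(213) = (8 + 6*(-4*1)) + 213 = (8 + 6*(-4)) + 213 = (8 - 24) + 213 = -16 + 213 = 197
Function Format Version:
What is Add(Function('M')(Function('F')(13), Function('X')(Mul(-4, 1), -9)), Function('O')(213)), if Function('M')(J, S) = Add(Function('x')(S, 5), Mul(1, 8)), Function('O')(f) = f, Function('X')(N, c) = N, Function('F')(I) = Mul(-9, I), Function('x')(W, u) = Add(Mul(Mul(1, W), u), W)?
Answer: 197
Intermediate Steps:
Function('x')(W, u) = Add(W, Mul(W, u)) (Function('x')(W, u) = Add(Mul(W, u), W) = Add(W, Mul(W, u)))
Function('M')(J, S) = Add(8, Mul(6, S)) (Function('M')(J, S) = Add(Mul(S, Add(1, 5)), Mul(1, 8)) = Add(Mul(S, 6), 8) = Add(Mul(6, S), 8) = Add(8, Mul(6, S)))
Add(Function('M')(Function('F')(13), Function('X')(Mul(-4, 1), -9)), Function('O')(213)) = Add(Add(8, Mul(6, Mul(-4, 1))), 213) = Add(Add(8, Mul(6, -4)), 213) = Add(Add(8, -24), 213) = Add(-16, 213) = 197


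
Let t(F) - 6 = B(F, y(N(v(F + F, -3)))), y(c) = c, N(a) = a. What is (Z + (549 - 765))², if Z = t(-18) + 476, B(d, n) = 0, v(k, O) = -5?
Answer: 70756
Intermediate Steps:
t(F) = 6 (t(F) = 6 + 0 = 6)
Z = 482 (Z = 6 + 476 = 482)
(Z + (549 - 765))² = (482 + (549 - 765))² = (482 - 216)² = 266² = 70756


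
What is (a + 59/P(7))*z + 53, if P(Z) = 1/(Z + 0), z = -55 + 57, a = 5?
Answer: 889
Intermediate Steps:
z = 2
P(Z) = 1/Z
(a + 59/P(7))*z + 53 = (5 + 59/(1/7))*2 + 53 = (5 + 59*7)*2 + 53 = (5 + 413)*2 + 53 = 418*2 + 53 = 836 + 53 = 889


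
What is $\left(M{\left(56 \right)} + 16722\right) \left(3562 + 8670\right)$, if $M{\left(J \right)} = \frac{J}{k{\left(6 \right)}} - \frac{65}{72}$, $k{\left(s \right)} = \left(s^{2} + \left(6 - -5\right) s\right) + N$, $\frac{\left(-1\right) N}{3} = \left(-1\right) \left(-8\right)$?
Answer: $\frac{23931325451}{117} \approx 2.0454 \cdot 10^{8}$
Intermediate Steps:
$N = -24$ ($N = - 3 \left(\left(-1\right) \left(-8\right)\right) = \left(-3\right) 8 = -24$)
$k{\left(s \right)} = -24 + s^{2} + 11 s$ ($k{\left(s \right)} = \left(s^{2} + \left(6 - -5\right) s\right) - 24 = \left(s^{2} + \left(6 + 5\right) s\right) - 24 = \left(s^{2} + 11 s\right) - 24 = -24 + s^{2} + 11 s$)
$M{\left(J \right)} = - \frac{65}{72} + \frac{J}{78}$ ($M{\left(J \right)} = \frac{J}{-24 + 6^{2} + 11 \cdot 6} - \frac{65}{72} = \frac{J}{-24 + 36 + 66} - \frac{65}{72} = \frac{J}{78} - \frac{65}{72} = - \frac{65}{72} + \frac{J}{78}$)
$\left(M{\left(56 \right)} + 16722\right) \left(3562 + 8670\right) = \left(\left(- \frac{65}{72} + \frac{1}{78} \cdot 56\right) + 16722\right) \left(3562 + 8670\right) = \left(\left(- \frac{65}{72} + \frac{28}{39}\right) + 16722\right) 12232 = \left(- \frac{173}{936} + 16722\right) 12232 = \frac{15651619}{936} \cdot 12232 = \frac{23931325451}{117}$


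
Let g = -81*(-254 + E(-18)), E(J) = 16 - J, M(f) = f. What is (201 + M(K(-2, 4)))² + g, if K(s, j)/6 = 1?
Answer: 60669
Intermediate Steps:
K(s, j) = 6 (K(s, j) = 6*1 = 6)
g = 17820 (g = -81*(-254 + (16 - 1*(-18))) = -81*(-254 + (16 + 18)) = -81*(-254 + 34) = -81*(-220) = 17820)
(201 + M(K(-2, 4)))² + g = (201 + 6)² + 17820 = 207² + 17820 = 42849 + 17820 = 60669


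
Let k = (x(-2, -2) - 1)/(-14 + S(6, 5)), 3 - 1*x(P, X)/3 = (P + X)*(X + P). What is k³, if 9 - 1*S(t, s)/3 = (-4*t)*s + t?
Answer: -512/357911 ≈ -0.0014305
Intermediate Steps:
x(P, X) = 9 - 3*(P + X)² (x(P, X) = 9 - 3*(P + X)*(X + P) = 9 - 3*(P + X)*(P + X) = 9 - 3*(P + X)²)
S(t, s) = 27 - 3*t + 12*s*t (S(t, s) = 27 - 3*((-4*t)*s + t) = 27 - 3*(-4*s*t + t) = 27 - 3*(t - 4*s*t) = 27 + (-3*t + 12*s*t) = 27 - 3*t + 12*s*t)
k = -8/71 (k = ((9 - 3*(-2 - 2)²) - 1)/(-14 + (27 - 3*6 + 12*5*6)) = ((9 - 3*(-4)²) - 1)/(-14 + (27 - 18 + 360)) = ((9 - 3*16) - 1)/(-14 + 369) = ((9 - 48) - 1)/355 = (-39 - 1)*(1/355) = -40*1/355 = -8/71 ≈ -0.11268)
k³ = (-8/71)³ = -512/357911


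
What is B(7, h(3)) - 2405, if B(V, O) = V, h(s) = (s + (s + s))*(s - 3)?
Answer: -2398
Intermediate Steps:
h(s) = 3*s*(-3 + s) (h(s) = (s + 2*s)*(-3 + s) = (3*s)*(-3 + s) = 3*s*(-3 + s))
B(7, h(3)) - 2405 = 7 - 2405 = -2398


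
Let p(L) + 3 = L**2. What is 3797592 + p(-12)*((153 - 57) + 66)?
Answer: 3820434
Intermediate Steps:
p(L) = -3 + L**2
3797592 + p(-12)*((153 - 57) + 66) = 3797592 + (-3 + (-12)**2)*((153 - 57) + 66) = 3797592 + (-3 + 144)*(96 + 66) = 3797592 + 141*162 = 3797592 + 22842 = 3820434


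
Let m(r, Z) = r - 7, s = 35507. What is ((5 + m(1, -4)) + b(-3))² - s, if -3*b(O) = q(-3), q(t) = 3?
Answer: -35503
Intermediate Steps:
b(O) = -1 (b(O) = -⅓*3 = -1)
m(r, Z) = -7 + r
((5 + m(1, -4)) + b(-3))² - s = ((5 + (-7 + 1)) - 1)² - 1*35507 = ((5 - 6) - 1)² - 35507 = (-1 - 1)² - 35507 = (-2)² - 35507 = 4 - 35507 = -35503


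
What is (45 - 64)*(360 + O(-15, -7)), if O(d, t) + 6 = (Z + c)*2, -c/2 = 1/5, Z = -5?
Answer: -32604/5 ≈ -6520.8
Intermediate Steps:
c = -2/5 ≈ -0.40000
O(d, t) = -84/5 (O(d, t) = -6 + (-5 - 2/5)*2 = -6 - 27/5*2 = -6 - 54/5 = -84/5)
(45 - 64)*(360 + O(-15, -7)) = (45 - 64)*(360 - 84/5) = -19*1716/5 = -32604/5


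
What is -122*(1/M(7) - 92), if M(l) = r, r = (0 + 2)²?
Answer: 22387/2 ≈ 11194.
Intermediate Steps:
r = 4 (r = 2² = 4)
M(l) = 4
-122*(1/M(7) - 92) = -122*(1/4 - 92) = -122*(¼ - 92) = -122*(-367/4) = 22387/2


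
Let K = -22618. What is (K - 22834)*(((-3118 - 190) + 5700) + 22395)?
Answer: -1126618724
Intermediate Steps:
(K - 22834)*(((-3118 - 190) + 5700) + 22395) = (-22618 - 22834)*(((-3118 - 190) + 5700) + 22395) = -45452*((-3308 + 5700) + 22395) = -45452*(2392 + 22395) = -45452*24787 = -1126618724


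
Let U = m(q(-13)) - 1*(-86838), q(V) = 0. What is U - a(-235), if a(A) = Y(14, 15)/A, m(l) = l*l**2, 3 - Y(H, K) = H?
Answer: 20406919/235 ≈ 86838.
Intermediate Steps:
Y(H, K) = 3 - H
m(l) = l**3
a(A) = -11/A (a(A) = (3 - 1*14)/A = (3 - 14)/A = -11/A)
U = 86838 (U = 0**3 - 1*(-86838) = 0 + 86838 = 86838)
U - a(-235) = 86838 - (-11)/(-235) = 86838 - (-11)*(-1)/235 = 86838 - 1*11/235 = 86838 - 11/235 = 20406919/235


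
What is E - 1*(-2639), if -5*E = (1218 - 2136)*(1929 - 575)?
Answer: 1256167/5 ≈ 2.5123e+5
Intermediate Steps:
E = 1242972/5 (E = -(1218 - 2136)*(1929 - 575)/5 = -(-918)*1354/5 = -1/5*(-1242972) = 1242972/5 ≈ 2.4859e+5)
E - 1*(-2639) = 1242972/5 - 1*(-2639) = 1242972/5 + 2639 = 1256167/5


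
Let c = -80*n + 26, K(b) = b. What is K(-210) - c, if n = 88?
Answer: 6804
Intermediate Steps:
c = -7014 (c = -80*88 + 26 = -7040 + 26 = -7014)
K(-210) - c = -210 - 1*(-7014) = -210 + 7014 = 6804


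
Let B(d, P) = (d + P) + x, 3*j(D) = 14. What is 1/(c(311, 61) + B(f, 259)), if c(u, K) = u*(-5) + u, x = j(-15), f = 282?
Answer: -3/2095 ≈ -0.0014320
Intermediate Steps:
j(D) = 14/3 (j(D) = (⅓)*14 = 14/3)
x = 14/3 ≈ 4.6667
B(d, P) = 14/3 + P + d (B(d, P) = (d + P) + 14/3 = (P + d) + 14/3 = 14/3 + P + d)
c(u, K) = -4*u (c(u, K) = -5*u + u = -4*u)
1/(c(311, 61) + B(f, 259)) = 1/(-4*311 + (14/3 + 259 + 282)) = 1/(-1244 + 1637/3) = 1/(-2095/3) = -3/2095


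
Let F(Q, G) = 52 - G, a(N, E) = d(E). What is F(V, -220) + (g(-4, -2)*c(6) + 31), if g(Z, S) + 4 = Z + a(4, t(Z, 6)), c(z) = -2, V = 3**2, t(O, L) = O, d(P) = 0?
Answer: 319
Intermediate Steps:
a(N, E) = 0
V = 9
g(Z, S) = -4 + Z (g(Z, S) = -4 + (Z + 0) = -4 + Z)
F(V, -220) + (g(-4, -2)*c(6) + 31) = (52 - 1*(-220)) + ((-4 - 4)*(-2) + 31) = (52 + 220) + (-8*(-2) + 31) = 272 + (16 + 31) = 272 + 47 = 319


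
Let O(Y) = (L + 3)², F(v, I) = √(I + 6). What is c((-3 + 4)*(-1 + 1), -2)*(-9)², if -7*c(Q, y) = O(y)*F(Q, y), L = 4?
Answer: -1134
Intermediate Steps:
F(v, I) = √(6 + I)
O(Y) = 49 (O(Y) = (4 + 3)² = 7² = 49)
c(Q, y) = -7*√(6 + y)
c((-3 + 4)*(-1 + 1), -2)*(-9)² = -7*√(6 - 2)*(-9)² = -7*√4*81 = -7*2*81 = -14*81 = -1134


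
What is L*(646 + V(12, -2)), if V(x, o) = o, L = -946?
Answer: -609224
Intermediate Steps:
L*(646 + V(12, -2)) = -946*(646 - 2) = -946*644 = -609224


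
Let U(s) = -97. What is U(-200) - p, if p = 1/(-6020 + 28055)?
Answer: -2137396/22035 ≈ -97.000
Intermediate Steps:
p = 1/22035 ≈ 4.5382e-5
U(-200) - p = -97 - 1*1/22035 = -97 - 1/22035 = -2137396/22035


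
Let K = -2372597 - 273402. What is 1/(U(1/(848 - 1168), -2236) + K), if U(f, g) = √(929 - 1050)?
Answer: -2645999/7001310708122 - 11*I/7001310708122 ≈ -3.7793e-7 - 1.5711e-12*I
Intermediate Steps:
K = -2645999
U(f, g) = 11*I (U(f, g) = √(-121) = 11*I)
1/(U(1/(848 - 1168), -2236) + K) = 1/(11*I - 2645999) = 1/(-2645999 + 11*I) = (-2645999 - 11*I)/7001310708122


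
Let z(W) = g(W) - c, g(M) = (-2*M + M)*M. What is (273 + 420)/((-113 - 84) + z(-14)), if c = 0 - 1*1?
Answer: -99/56 ≈ -1.7679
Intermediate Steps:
g(M) = -M² (g(M) = (-M)*M = -M²)
c = -1 (c = 0 - 1 = -1)
z(W) = 1 - W² (z(W) = -W² - 1*(-1) = -W² + 1 = 1 - W²)
(273 + 420)/((-113 - 84) + z(-14)) = (273 + 420)/((-113 - 84) + (1 - 1*(-14)²)) = 693/(-197 + (1 - 1*196)) = 693/(-197 + (1 - 196)) = 693/(-197 - 195) = 693/(-392) = 693*(-1/392) = -99/56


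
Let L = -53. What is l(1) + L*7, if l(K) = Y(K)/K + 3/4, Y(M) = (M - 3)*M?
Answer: -1489/4 ≈ -372.25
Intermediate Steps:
Y(M) = M*(-3 + M) (Y(M) = (-3 + M)*M = M*(-3 + M))
l(K) = -9/4 + K (l(K) = (K*(-3 + K))/K + 3/4 = (-3 + K) + 3*(¼) = (-3 + K) + ¾ = -9/4 + K)
l(1) + L*7 = (-9/4 + 1) - 53*7 = -5/4 - 371 = -1489/4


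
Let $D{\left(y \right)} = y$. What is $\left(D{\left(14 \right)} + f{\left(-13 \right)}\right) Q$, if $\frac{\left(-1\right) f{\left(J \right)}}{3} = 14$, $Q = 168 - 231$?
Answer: $1764$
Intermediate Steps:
$Q = -63$ ($Q = 168 - 231 = -63$)
$f{\left(J \right)} = -42$ ($f{\left(J \right)} = \left(-3\right) 14 = -42$)
$\left(D{\left(14 \right)} + f{\left(-13 \right)}\right) Q = \left(14 - 42\right) \left(-63\right) = \left(-28\right) \left(-63\right) = 1764$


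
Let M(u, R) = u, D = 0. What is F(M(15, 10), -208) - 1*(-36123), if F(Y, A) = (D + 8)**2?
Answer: 36187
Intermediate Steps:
F(Y, A) = 64 (F(Y, A) = (0 + 8)**2 = 8**2 = 64)
F(M(15, 10), -208) - 1*(-36123) = 64 - 1*(-36123) = 64 + 36123 = 36187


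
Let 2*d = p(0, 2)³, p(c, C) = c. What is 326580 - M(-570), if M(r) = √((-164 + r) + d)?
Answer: 326580 - I*√734 ≈ 3.2658e+5 - 27.092*I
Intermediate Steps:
d = 0 (d = (½)*0³ = (½)*0 = 0)
M(r) = √(-164 + r) (M(r) = √((-164 + r) + 0) = √(-164 + r))
326580 - M(-570) = 326580 - √(-164 - 570) = 326580 - √(-734) = 326580 - I*√734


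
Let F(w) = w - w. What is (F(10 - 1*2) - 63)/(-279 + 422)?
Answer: -63/143 ≈ -0.44056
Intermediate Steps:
F(w) = 0
(F(10 - 1*2) - 63)/(-279 + 422) = (0 - 63)/(-279 + 422) = -63/143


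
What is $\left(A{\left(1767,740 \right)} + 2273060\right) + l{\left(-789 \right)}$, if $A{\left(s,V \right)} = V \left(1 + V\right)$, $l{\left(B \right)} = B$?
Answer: $2820611$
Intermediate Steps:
$\left(A{\left(1767,740 \right)} + 2273060\right) + l{\left(-789 \right)} = \left(740 \left(1 + 740\right) + 2273060\right) - 789 = \left(740 \cdot 741 + 2273060\right) - 789 = \left(548340 + 2273060\right) - 789 = 2821400 - 789 = 2820611$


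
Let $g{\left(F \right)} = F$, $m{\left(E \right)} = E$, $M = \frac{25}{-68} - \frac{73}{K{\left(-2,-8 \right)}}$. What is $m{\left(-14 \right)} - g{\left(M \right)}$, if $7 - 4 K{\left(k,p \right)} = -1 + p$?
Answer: $\frac{157}{34} \approx 4.6176$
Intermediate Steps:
$K{\left(k,p \right)} = 2 - \frac{p}{4}$ ($K{\left(k,p \right)} = \frac{7}{4} - \frac{-1 + p}{4} = \frac{7}{4} - \left(- \frac{1}{4} + \frac{p}{4}\right) = 2 - \frac{p}{4}$)
$M = - \frac{633}{34}$ ($M = \frac{25}{-68} - \frac{73}{2 - -2} = 25 \left(- \frac{1}{68}\right) - \frac{73}{2 + 2} = - \frac{25}{68} - \frac{73}{4} = - \frac{633}{34} \approx -18.618$)
$m{\left(-14 \right)} - g{\left(M \right)} = -14 - - \frac{633}{34} = -14 + \frac{633}{34} = \frac{157}{34}$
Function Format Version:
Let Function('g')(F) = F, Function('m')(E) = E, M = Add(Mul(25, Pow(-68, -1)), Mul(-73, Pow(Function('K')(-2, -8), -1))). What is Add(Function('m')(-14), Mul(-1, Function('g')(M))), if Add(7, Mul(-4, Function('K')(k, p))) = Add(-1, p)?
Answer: Rational(157, 34) ≈ 4.6176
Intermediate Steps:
Function('K')(k, p) = Add(2, Mul(Rational(-1, 4), p)) (Function('K')(k, p) = Add(Rational(7, 4), Mul(Rational(-1, 4), Add(-1, p))) = Add(Rational(7, 4), Add(Rational(1, 4), Mul(Rational(-1, 4), p))) = Add(2, Mul(Rational(-1, 4), p)))
M = Rational(-633, 34) (M = Add(Mul(25, Pow(-68, -1)), Mul(-73, Pow(Add(2, Mul(Rational(-1, 4), -8)), -1))) = Add(Mul(25, Rational(-1, 68)), Mul(-73, Pow(Add(2, 2), -1))) = Add(Rational(-25, 68), Mul(-73, Pow(4, -1))) = Add(Rational(-25, 68), Mul(-73, Rational(1, 4))) = Add(Rational(-25, 68), Rational(-73, 4)) = Rational(-633, 34) ≈ -18.618)
Add(Function('m')(-14), Mul(-1, Function('g')(M))) = Add(-14, Mul(-1, Rational(-633, 34))) = Add(-14, Rational(633, 34)) = Rational(157, 34)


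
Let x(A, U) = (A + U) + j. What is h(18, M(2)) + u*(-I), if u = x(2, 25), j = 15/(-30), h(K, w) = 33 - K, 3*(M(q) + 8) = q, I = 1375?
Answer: -72845/2 ≈ -36423.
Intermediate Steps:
M(q) = -8 + q/3
j = -½ (j = 15*(-1/30) = -½ ≈ -0.50000)
x(A, U) = -½ + A + U (x(A, U) = (A + U) - ½ = -½ + A + U)
u = 53/2 (u = -½ + 2 + 25 = 53/2 ≈ 26.500)
h(18, M(2)) + u*(-I) = (33 - 1*18) + 53*(-1*1375)/2 = (33 - 18) + (53/2)*(-1375) = 15 - 72875/2 = -72845/2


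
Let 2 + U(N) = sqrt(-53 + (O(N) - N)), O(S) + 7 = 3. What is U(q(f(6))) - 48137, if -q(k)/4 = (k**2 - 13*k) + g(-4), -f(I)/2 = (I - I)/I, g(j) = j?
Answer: -48139 + I*sqrt(73) ≈ -48139.0 + 8.544*I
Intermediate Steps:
f(I) = 0 (f(I) = -2*(I - I)/I = -0/I = -2*0 = 0)
O(S) = -4 (O(S) = -7 + 3 = -4)
q(k) = 16 - 4*k**2 + 52*k (q(k) = -4*((k**2 - 13*k) - 4) = -4*(-4 + k**2 - 13*k) = 16 - 4*k**2 + 52*k)
U(N) = -2 + sqrt(-57 - N) (U(N) = -2 + sqrt(-53 + (-4 - N)) = -2 + sqrt(-57 - N))
U(q(f(6))) - 48137 = (-2 + sqrt(-57 - (16 - 4*0**2 + 52*0))) - 48137 = (-2 + sqrt(-57 - (16 - 4*0 + 0))) - 48137 = (-2 + sqrt(-57 - (16 + 0 + 0))) - 48137 = (-2 + sqrt(-57 - 1*16)) - 48137 = (-2 + sqrt(-57 - 16)) - 48137 = (-2 + sqrt(-73)) - 48137 = (-2 + I*sqrt(73)) - 48137 = -48139 + I*sqrt(73)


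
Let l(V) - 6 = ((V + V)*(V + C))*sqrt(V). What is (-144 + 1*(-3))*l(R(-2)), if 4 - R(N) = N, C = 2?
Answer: -882 - 14112*sqrt(6) ≈ -35449.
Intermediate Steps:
R(N) = 4 - N
l(V) = 6 + 2*V**(3/2)*(2 + V) (l(V) = 6 + ((V + V)*(V + 2))*sqrt(V) = 6 + ((2*V)*(2 + V))*sqrt(V) = 6 + (2*V*(2 + V))*sqrt(V) = 6 + 2*V**(3/2)*(2 + V))
(-144 + 1*(-3))*l(R(-2)) = (-144 + 1*(-3))*(6 + 2*(4 - 1*(-2))**(5/2) + 4*(4 - 1*(-2))**(3/2)) = (-144 - 3)*(6 + 2*(4 + 2)**(5/2) + 4*(4 + 2)**(3/2)) = -147*(6 + 2*6**(5/2) + 4*6**(3/2)) = -147*(6 + 2*(36*sqrt(6)) + 4*(6*sqrt(6))) = -147*(6 + 72*sqrt(6) + 24*sqrt(6)) = -147*(6 + 96*sqrt(6)) = -882 - 14112*sqrt(6)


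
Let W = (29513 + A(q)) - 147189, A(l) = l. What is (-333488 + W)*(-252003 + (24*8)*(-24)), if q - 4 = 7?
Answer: 115770822483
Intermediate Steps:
q = 11 (q = 4 + 7 = 11)
W = -117665 (W = (29513 + 11) - 147189 = 29524 - 147189 = -117665)
(-333488 + W)*(-252003 + (24*8)*(-24)) = (-333488 - 117665)*(-252003 + (24*8)*(-24)) = -451153*(-252003 + 192*(-24)) = -451153*(-252003 - 4608) = -451153*(-256611) = 115770822483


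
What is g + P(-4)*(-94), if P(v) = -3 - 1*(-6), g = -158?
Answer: -440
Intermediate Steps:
P(v) = 3 (P(v) = -3 + 6 = 3)
g + P(-4)*(-94) = -158 + 3*(-94) = -158 - 282 = -440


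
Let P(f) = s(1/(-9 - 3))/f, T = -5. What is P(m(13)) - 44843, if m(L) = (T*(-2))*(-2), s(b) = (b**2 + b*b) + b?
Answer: -12914783/288 ≈ -44843.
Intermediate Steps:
s(b) = b + 2*b**2 (s(b) = (b**2 + b**2) + b = 2*b**2 + b = b + 2*b**2)
m(L) = -20 (m(L) = -5*(-2)*(-2) = 10*(-2) = -20)
P(f) = -5/(72*f) (P(f) = ((1 + 2/(-9 - 3))/(-9 - 3))/f = ((1 + 2/(-12))/(-12))/f = (-(1 + 2*(-1/12))/12)/f = (-(1 - 1/6)/12)/f = (-1/12*5/6)/f = -5/(72*f))
P(m(13)) - 44843 = -5/72/(-20) - 44843 = -5/72*(-1/20) - 44843 = 1/288 - 44843 = -12914783/288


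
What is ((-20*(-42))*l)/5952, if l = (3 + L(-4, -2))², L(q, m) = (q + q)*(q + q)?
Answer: 157115/248 ≈ 633.53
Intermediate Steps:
L(q, m) = 4*q² (L(q, m) = (2*q)*(2*q) = 4*q²)
l = 4489 (l = (3 + 4*(-4)²)² = (3 + 4*16)² = (3 + 64)² = 67² = 4489)
((-20*(-42))*l)/5952 = (-20*(-42)*4489)/5952 = (840*4489)*(1/5952) = 3770760*(1/5952) = 157115/248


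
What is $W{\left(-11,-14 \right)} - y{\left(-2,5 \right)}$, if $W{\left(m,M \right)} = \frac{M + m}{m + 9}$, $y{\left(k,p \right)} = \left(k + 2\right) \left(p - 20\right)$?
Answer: $\frac{25}{2} \approx 12.5$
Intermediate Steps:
$y{\left(k,p \right)} = \left(-20 + p\right) \left(2 + k\right)$ ($y{\left(k,p \right)} = \left(2 + k\right) \left(-20 + p\right) = \left(-20 + p\right) \left(2 + k\right)$)
$W{\left(m,M \right)} = \frac{M + m}{9 + m}$
$W{\left(-11,-14 \right)} - y{\left(-2,5 \right)} = \frac{-14 - 11}{9 - 11} - \left(-40 - -40 + 2 \cdot 5 - 10\right) = \frac{1}{-2} \left(-25\right) - \left(-40 + 40 + 10 - 10\right) = \left(- \frac{1}{2}\right) \left(-25\right) - 0 = \frac{25}{2} + 0 = \frac{25}{2}$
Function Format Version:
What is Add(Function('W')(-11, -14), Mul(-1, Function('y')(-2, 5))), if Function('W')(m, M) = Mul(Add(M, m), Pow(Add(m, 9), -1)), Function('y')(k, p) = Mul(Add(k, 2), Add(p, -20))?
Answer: Rational(25, 2) ≈ 12.500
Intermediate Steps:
Function('y')(k, p) = Mul(Add(-20, p), Add(2, k)) (Function('y')(k, p) = Mul(Add(2, k), Add(-20, p)) = Mul(Add(-20, p), Add(2, k)))
Function('W')(m, M) = Mul(Pow(Add(9, m), -1), Add(M, m)) (Function('W')(m, M) = Mul(Add(M, m), Pow(Add(9, m), -1)) = Mul(Pow(Add(9, m), -1), Add(M, m)))
Add(Function('W')(-11, -14), Mul(-1, Function('y')(-2, 5))) = Add(Mul(Pow(Add(9, -11), -1), Add(-14, -11)), Mul(-1, Add(-40, Mul(-20, -2), Mul(2, 5), Mul(-2, 5)))) = Add(Mul(Pow(-2, -1), -25), Mul(-1, Add(-40, 40, 10, -10))) = Add(Mul(Rational(-1, 2), -25), Mul(-1, 0)) = Add(Rational(25, 2), 0) = Rational(25, 2)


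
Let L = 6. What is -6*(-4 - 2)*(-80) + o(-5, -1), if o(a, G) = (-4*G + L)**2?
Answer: -2780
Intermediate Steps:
o(a, G) = (6 - 4*G)**2 (o(a, G) = (-4*G + 6)**2 = (6 - 4*G)**2)
-6*(-4 - 2)*(-80) + o(-5, -1) = -6*(-4 - 2)*(-80) + 4*(-3 + 2*(-1))**2 = -6*(-6)*(-80) + 4*(-3 - 2)**2 = 36*(-80) + 4*(-5)**2 = -2880 + 4*25 = -2880 + 100 = -2780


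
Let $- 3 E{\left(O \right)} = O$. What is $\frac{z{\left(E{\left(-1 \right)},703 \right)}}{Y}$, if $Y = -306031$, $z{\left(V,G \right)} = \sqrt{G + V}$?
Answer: $- \frac{\sqrt{6330}}{918093} \approx -8.6659 \cdot 10^{-5}$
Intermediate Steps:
$E{\left(O \right)} = - \frac{O}{3}$
$\frac{z{\left(E{\left(-1 \right)},703 \right)}}{Y} = \frac{\sqrt{703 - - \frac{1}{3}}}{-306031} = \sqrt{703 + \frac{1}{3}} \left(- \frac{1}{306031}\right) = \sqrt{\frac{2110}{3}} \left(- \frac{1}{306031}\right) = \frac{\sqrt{6330}}{3} \left(- \frac{1}{306031}\right) = - \frac{\sqrt{6330}}{918093}$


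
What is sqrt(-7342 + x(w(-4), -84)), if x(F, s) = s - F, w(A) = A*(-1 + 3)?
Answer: I*sqrt(7418) ≈ 86.128*I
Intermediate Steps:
w(A) = 2*A (w(A) = A*2 = 2*A)
sqrt(-7342 + x(w(-4), -84)) = sqrt(-7342 + (-84 - 2*(-4))) = sqrt(-7342 + (-84 - 1*(-8))) = sqrt(-7342 + (-84 + 8)) = sqrt(-7342 - 76) = sqrt(-7418) = I*sqrt(7418)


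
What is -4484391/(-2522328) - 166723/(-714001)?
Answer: 1207463249845/600314904776 ≈ 2.0114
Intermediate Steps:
-4484391/(-2522328) - 166723/(-714001) = -4484391*(-1/2522328) - 166723*(-1/714001) = 1494797/840776 + 166723/714001 = 1207463249845/600314904776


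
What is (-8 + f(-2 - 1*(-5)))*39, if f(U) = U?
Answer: -195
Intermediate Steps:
(-8 + f(-2 - 1*(-5)))*39 = (-8 + (-2 - 1*(-5)))*39 = (-8 + (-2 + 5))*39 = (-8 + 3)*39 = -5*39 = -195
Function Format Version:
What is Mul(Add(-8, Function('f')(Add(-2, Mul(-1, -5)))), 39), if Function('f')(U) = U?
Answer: -195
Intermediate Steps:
Mul(Add(-8, Function('f')(Add(-2, Mul(-1, -5)))), 39) = Mul(Add(-8, Add(-2, Mul(-1, -5))), 39) = Mul(Add(-8, Add(-2, 5)), 39) = Mul(Add(-8, 3), 39) = Mul(-5, 39) = -195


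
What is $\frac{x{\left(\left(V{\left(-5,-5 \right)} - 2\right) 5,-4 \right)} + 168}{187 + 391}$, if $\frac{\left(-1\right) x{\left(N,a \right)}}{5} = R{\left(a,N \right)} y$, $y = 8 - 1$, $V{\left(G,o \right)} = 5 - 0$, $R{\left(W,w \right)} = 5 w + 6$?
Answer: $- \frac{2667}{578} \approx -4.6142$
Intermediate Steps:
$R{\left(W,w \right)} = 6 + 5 w$
$V{\left(G,o \right)} = 5$ ($V{\left(G,o \right)} = 5 + 0 = 5$)
$y = 7$ ($y = 8 - 1 = 7$)
$x{\left(N,a \right)} = -210 - 175 N$ ($x{\left(N,a \right)} = - 5 \left(6 + 5 N\right) 7 = - 5 \left(42 + 35 N\right) = -210 - 175 N$)
$\frac{x{\left(\left(V{\left(-5,-5 \right)} - 2\right) 5,-4 \right)} + 168}{187 + 391} = \frac{\left(-210 - 175 \left(5 - 2\right) 5\right) + 168}{187 + 391} = \frac{\left(-210 - 175 \cdot 3 \cdot 5\right) + 168}{578} = \left(\left(-210 - 2625\right) + 168\right) \frac{1}{578} = \left(-2835 + 168\right) \frac{1}{578} = \left(-2667\right) \frac{1}{578} = - \frac{2667}{578}$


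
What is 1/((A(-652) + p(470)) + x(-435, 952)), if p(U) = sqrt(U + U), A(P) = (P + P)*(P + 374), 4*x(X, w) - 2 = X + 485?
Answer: 72505/26284874937 - 2*sqrt(235)/131424374685 ≈ 2.7582e-6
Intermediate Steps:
x(X, w) = 487/4 + X/4 (x(X, w) = 1/2 + (X + 485)/4 = 1/2 + (485 + X)/4 = 1/2 + (485/4 + X/4) = 487/4 + X/4)
A(P) = 2*P*(374 + P) (A(P) = (2*P)*(374 + P) = 2*P*(374 + P))
p(U) = sqrt(2)*sqrt(U) (p(U) = sqrt(2*U) = sqrt(2)*sqrt(U))
1/((A(-652) + p(470)) + x(-435, 952)) = 1/((2*(-652)*(374 - 652) + sqrt(2)*sqrt(470)) + (487/4 + (1/4)*(-435))) = 1/((2*(-652)*(-278) + 2*sqrt(235)) + (487/4 - 435/4)) = 1/((362512 + 2*sqrt(235)) + 13) = 1/(362525 + 2*sqrt(235))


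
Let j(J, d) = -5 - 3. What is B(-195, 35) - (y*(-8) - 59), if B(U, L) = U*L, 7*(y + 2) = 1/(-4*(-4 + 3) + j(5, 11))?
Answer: -47476/7 ≈ -6782.3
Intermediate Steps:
j(J, d) = -8
y = -57/28 (y = -2 + 1/(7*(-4*(-4 + 3) - 8)) = -2 + 1/(7*(-4*(-1) - 8)) = -2 + 1/(7*(4 - 8)) = -2 + (⅐)/(-4) = -2 + (⅐)*(-¼) = -2 - 1/28 = -57/28 ≈ -2.0357)
B(U, L) = L*U
B(-195, 35) - (y*(-8) - 59) = 35*(-195) - (-57/28*(-8) - 59) = -6825 - (114/7 - 59) = -6825 - 1*(-299/7) = -6825 + 299/7 = -47476/7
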